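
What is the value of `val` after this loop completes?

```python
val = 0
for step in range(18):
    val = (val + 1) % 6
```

Increment mod 6, 18 times = 0
`val` takes the values: 0 → 1 → 2 → 3 → 4 → 5 → 0 → 1 → 2 → 3 → 4 → 5 → 0 → 1 → 2 → 3 → 4 → 5 → 0

Answer: 0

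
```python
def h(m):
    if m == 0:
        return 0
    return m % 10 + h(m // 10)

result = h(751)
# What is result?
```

Sum of digits of 751: 1 + 5 + 7 = 13

Answer: 13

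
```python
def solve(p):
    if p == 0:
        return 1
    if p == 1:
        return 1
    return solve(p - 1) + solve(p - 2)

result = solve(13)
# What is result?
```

Build up from base cases: solve(0)=1, solve(1)=1, solve(2)=2, solve(3)=3, solve(4)=5, solve(5)=8, solve(6)=13, ..., solve(13)=377

Answer: 377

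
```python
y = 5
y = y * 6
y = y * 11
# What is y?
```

Trace:
`y = 5` → y = 5
`y = y * 6` → y = 30
`y = y * 11` → y = 330
So y = 330

Answer: 330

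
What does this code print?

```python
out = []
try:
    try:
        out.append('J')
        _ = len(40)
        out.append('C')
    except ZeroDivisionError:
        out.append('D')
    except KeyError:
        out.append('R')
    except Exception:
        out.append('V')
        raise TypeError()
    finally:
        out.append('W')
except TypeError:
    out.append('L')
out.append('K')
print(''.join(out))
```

Execution trace: 'J' (inner try body) → 'V' (inner except Exception) → 'W' (inner finally) → 'L' (outer except TypeError) → 'K' (after the try/except). Output: JVWLK

Answer: JVWLK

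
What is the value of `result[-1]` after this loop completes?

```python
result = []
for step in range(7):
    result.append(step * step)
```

Last element of squares 0 to 6
`result` takes the values: [] → [0] → [0, 1] → [0, 1, 4] → [0, 1, 4, 9] → [0, 1, 4, 9, 16] → [0, 1, 4, 9, 16, 25] → [0, 1, 4, 9, 16, 25, 36]
So `result[-1]` = 36

Answer: 36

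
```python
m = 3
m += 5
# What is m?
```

Trace:
`m = 3` → m = 3
`m += 5` → m = 8
So m = 8

Answer: 8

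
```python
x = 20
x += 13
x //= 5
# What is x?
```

Trace:
`x = 20` → x = 20
`x += 13` → x = 33
`x //= 5` → x = 6
So x = 6

Answer: 6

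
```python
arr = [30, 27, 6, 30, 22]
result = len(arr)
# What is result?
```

Trace:
`arr = [30, 27, 6, 30, 22]` → arr = [30, 27, 6, 30, 22]
`result = len(arr)` → result = 5
So result = 5

Answer: 5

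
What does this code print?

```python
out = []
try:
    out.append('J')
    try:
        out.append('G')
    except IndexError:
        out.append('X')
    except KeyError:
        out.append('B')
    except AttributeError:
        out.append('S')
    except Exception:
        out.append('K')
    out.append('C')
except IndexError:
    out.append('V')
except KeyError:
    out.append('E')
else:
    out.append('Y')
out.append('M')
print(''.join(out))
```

Execution trace: 'J' (try body) → 'G' (inner try body, no exception) → 'C' (try body, no exception) → 'Y' (else) → 'M' (after the try/except). Output: JGCYM

Answer: JGCYM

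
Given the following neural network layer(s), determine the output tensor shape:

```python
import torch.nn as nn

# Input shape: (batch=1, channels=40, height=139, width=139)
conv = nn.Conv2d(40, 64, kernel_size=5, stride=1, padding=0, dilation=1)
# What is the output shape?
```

Input: (1, 40, 139, 139) -> Output: (1, 64, 135, 135)

Answer: (1, 64, 135, 135)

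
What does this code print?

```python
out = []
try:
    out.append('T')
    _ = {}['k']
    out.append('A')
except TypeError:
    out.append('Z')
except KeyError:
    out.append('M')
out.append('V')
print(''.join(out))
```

Execution trace: 'T' (try body) → 'M' (except KeyError) → 'V' (after the try/except). Output: TMV

Answer: TMV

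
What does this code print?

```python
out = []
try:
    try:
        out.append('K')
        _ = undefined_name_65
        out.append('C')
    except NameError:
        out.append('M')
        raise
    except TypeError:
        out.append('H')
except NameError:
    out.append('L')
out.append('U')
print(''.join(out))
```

Execution trace: 'K' (inner try body) → 'M' (inner except NameError) → 'L' (outer except NameError) → 'U' (after the try/except). Output: KMLU

Answer: KMLU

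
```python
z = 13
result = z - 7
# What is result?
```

Trace:
`z = 13` → z = 13
`result = z - 7` → result = 6
So result = 6

Answer: 6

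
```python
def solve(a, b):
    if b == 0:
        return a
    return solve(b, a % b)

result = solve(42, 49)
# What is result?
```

solve(42, 49) -> solve(49, 42) -> solve(42, 7) -> solve(7, 0) -> 7

Answer: 7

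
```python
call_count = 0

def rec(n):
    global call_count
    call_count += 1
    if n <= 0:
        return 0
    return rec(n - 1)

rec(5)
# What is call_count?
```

Linear recursion stepping by 1: 6 calls from n=5 down to ≤0.

Answer: 6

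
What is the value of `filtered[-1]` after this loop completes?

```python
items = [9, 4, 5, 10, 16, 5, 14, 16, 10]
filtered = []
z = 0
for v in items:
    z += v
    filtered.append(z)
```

Cumulative sum ends at 89
`filtered` takes the values: [] → [9] → [9, 13] → [9, 13, 18] → [9, 13, 18, 28] → [9, 13, 18, 28, 44] → [9, 13, 18, 28, 44, 49] → [9, 13, 18, 28, 44, 49, 63] → [9, 13, 18, 28, 44, 49, 63, 79] → [9, 13, 18, 28, 44, 49, 63, 79, 89]
So `filtered[-1]` = 89

Answer: 89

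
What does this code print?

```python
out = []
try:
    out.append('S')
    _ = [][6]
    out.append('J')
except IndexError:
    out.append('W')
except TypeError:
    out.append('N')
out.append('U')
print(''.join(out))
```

Execution trace: 'S' (try body) → 'W' (except IndexError) → 'U' (after the try/except). Output: SWU

Answer: SWU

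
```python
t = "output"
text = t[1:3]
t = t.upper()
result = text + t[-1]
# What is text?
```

Trace:
`t = "output"` → t = 'output'
`text = t[1:3]` → text = 'ut'
`t = t.upper()` → t = 'OUTPUT'
`result = text + t[-1]` → result = 'utT'
So text = 'ut'

Answer: 'ut'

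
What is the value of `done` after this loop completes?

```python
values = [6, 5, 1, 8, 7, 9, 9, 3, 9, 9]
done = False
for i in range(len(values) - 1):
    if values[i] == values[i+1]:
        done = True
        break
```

Check consecutive duplicates in [6, 5, 1, 8, 7, 9, 9, 3, 9, 9]
`done` takes the values: False → True

Answer: True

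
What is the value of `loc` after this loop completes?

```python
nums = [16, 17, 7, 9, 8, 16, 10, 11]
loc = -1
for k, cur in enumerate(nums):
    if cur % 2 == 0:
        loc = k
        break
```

First even number index in [16, 17, 7, 9, 8, 16, 10, 11]
`loc` takes the values: -1 → 0

Answer: 0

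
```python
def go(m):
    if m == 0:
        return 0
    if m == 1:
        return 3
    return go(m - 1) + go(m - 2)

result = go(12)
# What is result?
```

Build up from base cases: go(0)=0, go(1)=3, go(2)=3, go(3)=6, go(4)=9, go(5)=15, go(6)=24, ..., go(12)=432

Answer: 432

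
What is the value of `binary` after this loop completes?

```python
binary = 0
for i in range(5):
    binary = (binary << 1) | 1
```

Build 5 consecutive 1-bits: 0b11111
`binary` takes the values: 0 → 1 → 3 → 7 → 15 → 31

Answer: 31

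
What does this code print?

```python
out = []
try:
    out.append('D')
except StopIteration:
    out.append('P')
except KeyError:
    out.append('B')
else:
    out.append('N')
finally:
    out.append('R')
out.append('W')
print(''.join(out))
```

Execution trace: 'D' (try body, no exception) → 'N' (else) → 'R' (finally) → 'W' (after the try/except). Output: DNRW

Answer: DNRW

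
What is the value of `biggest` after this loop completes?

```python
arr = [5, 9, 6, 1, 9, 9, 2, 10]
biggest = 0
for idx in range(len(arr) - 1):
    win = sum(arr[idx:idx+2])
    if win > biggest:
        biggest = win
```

Max sum of 2-element window in [5, 9, 6, 1, 9, 9, 2, 10]
`biggest` takes the values: 0 → 14 → 15 → 18

Answer: 18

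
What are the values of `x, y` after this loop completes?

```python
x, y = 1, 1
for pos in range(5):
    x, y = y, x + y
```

Fibonacci: after 5 iterations
`x, y` takes the values: (1, 1) → (1, 2) → (2, 3) → (3, 5) → (5, 8) → (8, 13)

Answer: 8, 13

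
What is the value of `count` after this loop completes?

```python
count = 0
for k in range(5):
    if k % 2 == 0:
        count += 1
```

Count numbers divisible by 2 in range(5)
`count` takes the values: 0 → 1 → 2 → 3

Answer: 3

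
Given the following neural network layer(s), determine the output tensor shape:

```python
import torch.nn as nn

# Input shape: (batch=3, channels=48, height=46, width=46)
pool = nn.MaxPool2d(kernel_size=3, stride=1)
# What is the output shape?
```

Input: (3, 48, 46, 46) -> Output: (3, 48, 44, 44)

Answer: (3, 48, 44, 44)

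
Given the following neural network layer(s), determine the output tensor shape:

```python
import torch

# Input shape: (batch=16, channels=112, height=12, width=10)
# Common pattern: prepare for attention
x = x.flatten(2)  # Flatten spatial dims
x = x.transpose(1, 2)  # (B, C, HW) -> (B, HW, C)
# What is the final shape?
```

Input: (16, 112, 12, 10) -> after flatten(2): (16, 112, 120) -> Output: (16, 120, 112)

Answer: (16, 120, 112)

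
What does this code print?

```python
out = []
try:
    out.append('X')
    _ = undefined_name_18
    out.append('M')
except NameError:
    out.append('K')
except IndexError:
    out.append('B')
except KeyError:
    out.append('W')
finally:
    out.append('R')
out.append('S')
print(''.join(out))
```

Execution trace: 'X' (try body) → 'K' (except NameError) → 'R' (finally) → 'S' (after the try/except). Output: XKRS

Answer: XKRS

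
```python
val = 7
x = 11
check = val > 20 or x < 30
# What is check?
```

Trace:
`val = 7` → val = 7
`x = 11` → x = 11
`check = val > 20 or x < 30` → check = True
So check = True

Answer: True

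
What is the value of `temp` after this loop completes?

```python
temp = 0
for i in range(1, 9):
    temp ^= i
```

XOR of 1 to 8
`temp` takes the values: 0 → 1 → 3 → 0 → 4 → 1 → 7 → 0 → 8

Answer: 8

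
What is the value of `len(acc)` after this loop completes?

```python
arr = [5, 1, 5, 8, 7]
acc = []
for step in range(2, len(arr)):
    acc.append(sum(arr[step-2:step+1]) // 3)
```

Number of 3-element averages
`acc` takes the values: [] → [3] → [3, 4] → [3, 4, 6]
So `len(acc)` = 3

Answer: 3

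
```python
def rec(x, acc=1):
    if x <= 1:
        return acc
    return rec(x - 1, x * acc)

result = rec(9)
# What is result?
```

Accumulator trace (n, acc): (9, 1) -> (8, 9) -> (7, 72) -> (6, 504) -> (5, 3024) -> (4, 15120) -> (3, 60480) -> (2, 181440) -> (1, 362880) -> return 362880

Answer: 362880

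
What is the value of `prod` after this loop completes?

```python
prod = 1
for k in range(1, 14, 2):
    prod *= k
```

Product of 1, 3, 5, ... up to 13
`prod` takes the values: 1 → 3 → 15 → 105 → 945 → 10395 → 135135

Answer: 135135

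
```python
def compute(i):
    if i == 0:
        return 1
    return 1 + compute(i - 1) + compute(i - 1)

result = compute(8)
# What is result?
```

compute(i) = 1 + 2·compute(i-1), compute(0)=1. Closed form: (1+1)·2^8 - 1 = 511.

Answer: 511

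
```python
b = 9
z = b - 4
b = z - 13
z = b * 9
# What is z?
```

Trace:
`b = 9` → b = 9
`z = b - 4` → z = 5
`b = z - 13` → b = -8
`z = b * 9` → z = -72
So z = -72

Answer: -72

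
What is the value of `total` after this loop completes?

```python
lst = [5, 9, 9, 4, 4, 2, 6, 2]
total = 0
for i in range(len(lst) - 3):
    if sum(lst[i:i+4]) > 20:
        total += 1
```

Count windows with sum > 20
`total` takes the values: 0 → 1 → 2

Answer: 2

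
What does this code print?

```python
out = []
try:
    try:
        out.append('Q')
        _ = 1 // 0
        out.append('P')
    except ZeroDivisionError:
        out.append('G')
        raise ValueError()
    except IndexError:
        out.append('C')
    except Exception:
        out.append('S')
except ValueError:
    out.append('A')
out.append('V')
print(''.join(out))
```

Execution trace: 'Q' (inner try body) → 'G' (inner except ZeroDivisionError) → 'A' (outer except ValueError) → 'V' (after the try/except). Output: QGAV

Answer: QGAV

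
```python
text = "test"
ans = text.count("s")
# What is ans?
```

Trace:
`text = "test"` → text = 'test'
`ans = text.count("s")` → ans = 1
So ans = 1

Answer: 1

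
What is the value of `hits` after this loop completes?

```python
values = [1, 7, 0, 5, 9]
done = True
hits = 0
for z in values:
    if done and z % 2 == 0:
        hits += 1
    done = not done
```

Count even values at even positions
`hits` takes the values: 0 → 1

Answer: 1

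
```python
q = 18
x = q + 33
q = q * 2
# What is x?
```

Trace:
`q = 18` → q = 18
`x = q + 33` → x = 51
`q = q * 2` → q = 36
So x = 51

Answer: 51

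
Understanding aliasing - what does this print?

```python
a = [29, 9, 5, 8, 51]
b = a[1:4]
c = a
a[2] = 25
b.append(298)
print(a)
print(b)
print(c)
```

Key concept: slice vs alias.
Step by step:
`a = [29, 9, 5, 8, 51]` → a = [29, 9, 5, 8, 51]
`b = a[1:4]` → b = [9, 5, 8]
`c = a` → c = [29, 9, 5, 8, 51] (same object as a)
`a[2] = 25` → a = [29, 9, 25, 8, 51] (same object as c); c = [29, 9, 25, 8, 51] (same object as a)
`b.append(298)` → b = [9, 5, 8, 298]
`print(a)` → prints [29, 9, 25, 8, 51]
`print(b)` → prints [9, 5, 8, 298]
`print(c)` → prints [29, 9, 25, 8, 51]

Answer:
[29, 9, 25, 8, 51]
[9, 5, 8, 298]
[29, 9, 25, 8, 51]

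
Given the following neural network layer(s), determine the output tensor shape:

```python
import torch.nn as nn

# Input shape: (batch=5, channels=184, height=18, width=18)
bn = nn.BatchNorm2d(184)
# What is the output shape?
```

Input: (5, 184, 18, 18) -> Output: (5, 184, 18, 18)

Answer: (5, 184, 18, 18)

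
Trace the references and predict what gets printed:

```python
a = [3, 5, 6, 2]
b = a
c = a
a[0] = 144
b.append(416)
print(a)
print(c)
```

Key concept: multiple aliases.
Step by step:
`a = [3, 5, 6, 2]` → a = [3, 5, 6, 2]
`b = a` → b = [3, 5, 6, 2] (same object as a)
`c = a` → c = [3, 5, 6, 2] (same object as a, b)
`a[0] = 144` → a = [144, 5, 6, 2] (same object as b, c); b = [144, 5, 6, 2] (same object as a, c); c = [144, 5, 6, 2] (same object as a, b)
`b.append(416)` → a = [144, 5, 6, 2, 416] (same object as b, c); b = [144, 5, 6, 2, 416] (same object as a, c); c = [144, 5, 6, 2, 416] (same object as a, b)
`print(a)` → prints [144, 5, 6, 2, 416]
`print(c)` → prints [144, 5, 6, 2, 416]

Answer:
[144, 5, 6, 2, 416]
[144, 5, 6, 2, 416]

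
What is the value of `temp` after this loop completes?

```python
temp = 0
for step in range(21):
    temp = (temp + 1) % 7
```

Increment mod 7, 21 times = 0
`temp` takes the values: 0 → 1 → 2 → 3 → 4 → 5 → 6 → 0 → 1 → 2 → 3 → 4 → 5 → 6 → 0 → 1 → 2 → 3 → 4 → 5 → 6 → 0

Answer: 0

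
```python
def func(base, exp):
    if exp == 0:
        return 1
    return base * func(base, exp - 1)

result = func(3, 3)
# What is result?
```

func(3, 3) = 3 * 3 * 3 = 27

Answer: 27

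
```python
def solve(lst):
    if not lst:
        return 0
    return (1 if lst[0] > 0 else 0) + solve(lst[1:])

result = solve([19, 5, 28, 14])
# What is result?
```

Count of positive elements in [19, 5, 28, 14] = 4

Answer: 4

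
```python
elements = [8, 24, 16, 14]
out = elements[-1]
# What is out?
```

Trace:
`elements = [8, 24, 16, 14]` → elements = [8, 24, 16, 14]
`out = elements[-1]` → out = 14
So out = 14

Answer: 14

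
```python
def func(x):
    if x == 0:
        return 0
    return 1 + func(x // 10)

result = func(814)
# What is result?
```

Count of digits of 814: 3

Answer: 3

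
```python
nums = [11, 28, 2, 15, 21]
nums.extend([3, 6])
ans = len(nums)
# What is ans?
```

Trace:
`nums = [11, 28, 2, 15, 21]` → nums = [11, 28, 2, 15, 21]
`nums.extend([3, 6])` → nums = [11, 28, 2, 15, 21, 3, 6]
`ans = len(nums)` → ans = 7
So ans = 7

Answer: 7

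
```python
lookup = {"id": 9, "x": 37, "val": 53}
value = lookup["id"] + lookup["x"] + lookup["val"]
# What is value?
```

Trace:
`lookup = {"id": 9, "x": 37, "val": 53}` → lookup = {'id': 9, 'x': 37, 'val': 53}
`value = lookup["id"] + lookup["x"] + lookup["val"]` → value = 99
So value = 99

Answer: 99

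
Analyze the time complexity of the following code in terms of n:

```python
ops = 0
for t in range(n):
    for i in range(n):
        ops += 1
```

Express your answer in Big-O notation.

Each loop level contributes: n × n. Multiplying the contributions gives O(n^2).

Answer: O(n^2)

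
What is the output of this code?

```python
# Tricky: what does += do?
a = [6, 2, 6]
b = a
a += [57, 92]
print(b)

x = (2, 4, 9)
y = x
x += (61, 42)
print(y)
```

Key concept: += behavior differs for mutable vs immutable.
Step by step:
`a = [6, 2, 6]` → a = [6, 2, 6]
`b = a` → b = [6, 2, 6] (same object as a)
`a += [57, 92]` → a = [6, 2, 6, 57, 92] (same object as b); b = [6, 2, 6, 57, 92] (same object as a)
`print(b)` → prints [6, 2, 6, 57, 92]
`x = (2, 4, 9)` → x = (2, 4, 9)
`y = x` → y = (2, 4, 9)
`x += (61, 42)` → x = (2, 4, 9, 61, 42)
`print(y)` → prints (2, 4, 9)

Answer:
[6, 2, 6, 57, 92]
(2, 4, 9)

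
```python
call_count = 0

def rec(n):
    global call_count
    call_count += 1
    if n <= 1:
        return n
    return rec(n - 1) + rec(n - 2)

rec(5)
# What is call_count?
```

Calls(n) = 1 + Calls(n-1) + Calls(n-2); Calls(0)=Calls(1)=1. For n=5 this gives 15.

Answer: 15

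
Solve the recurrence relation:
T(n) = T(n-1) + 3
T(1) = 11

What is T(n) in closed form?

Unrolling: T(n) = T(1) + 3·(n-1) = 11 + 3(n-1) = 3n + 8.

Answer: T(n) = 3n + 8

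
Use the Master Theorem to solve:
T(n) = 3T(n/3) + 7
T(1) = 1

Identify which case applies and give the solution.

a=3, b=3, f(n)=7. log_3(3) = 1. Since c=0 < 1, Case 1 applies: T(n) = Θ(n^log_b(a)) = O(n).

Answer: O(n) - Case 1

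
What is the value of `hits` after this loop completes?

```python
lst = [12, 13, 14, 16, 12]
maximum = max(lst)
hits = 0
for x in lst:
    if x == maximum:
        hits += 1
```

Count of max value 16 in [12, 13, 14, 16, 12]
`hits` takes the values: 0 → 1

Answer: 1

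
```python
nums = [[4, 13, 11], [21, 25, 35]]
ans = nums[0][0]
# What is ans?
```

Trace:
`nums = [[4, 13, 11], [21, 25, 35]]` → nums = [[4, 13, 11], [21, 25, 35]]
`ans = nums[0][0]` → ans = 4
So ans = 4

Answer: 4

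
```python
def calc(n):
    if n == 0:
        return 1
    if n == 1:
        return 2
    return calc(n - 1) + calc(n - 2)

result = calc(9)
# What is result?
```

Build up from base cases: calc(0)=1, calc(1)=2, calc(2)=3, calc(3)=5, calc(4)=8, calc(5)=13, calc(6)=21, ..., calc(9)=89

Answer: 89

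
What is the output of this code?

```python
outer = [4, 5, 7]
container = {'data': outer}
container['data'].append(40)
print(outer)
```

Key concept: dict holds reference to list.
Step by step:
`outer = [4, 5, 7]` → outer = [4, 5, 7]
`container = {'data': outer}` → container = {'data': [4, 5, 7]}
`container['data'].append(40)` → outer = [4, 5, 7, 40]; container = {'data': [4, 5, 7, 40]}
`print(outer)` → prints [4, 5, 7, 40]

Answer: [4, 5, 7, 40]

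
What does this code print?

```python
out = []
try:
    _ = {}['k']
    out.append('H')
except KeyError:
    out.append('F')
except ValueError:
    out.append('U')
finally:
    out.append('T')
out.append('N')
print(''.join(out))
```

Execution trace: 'F' (except KeyError) → 'T' (finally) → 'N' (after the try/except). Output: FTN

Answer: FTN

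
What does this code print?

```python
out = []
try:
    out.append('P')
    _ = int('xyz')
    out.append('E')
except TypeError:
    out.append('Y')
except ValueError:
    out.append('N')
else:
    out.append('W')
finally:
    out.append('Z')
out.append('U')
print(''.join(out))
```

Execution trace: 'P' (try body) → 'N' (except ValueError) → 'Z' (finally) → 'U' (after the try/except). Output: PNZU

Answer: PNZU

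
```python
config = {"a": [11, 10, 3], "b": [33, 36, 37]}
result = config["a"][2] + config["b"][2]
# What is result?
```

Trace:
`config = {"a": [11, 10, 3], "b": [33, 36, 37]}` → config = {'a': [11, 10, 3], 'b': [33, 36, 37]}
`result = config["a"][2] + config["b"][2]` → result = 40
So result = 40

Answer: 40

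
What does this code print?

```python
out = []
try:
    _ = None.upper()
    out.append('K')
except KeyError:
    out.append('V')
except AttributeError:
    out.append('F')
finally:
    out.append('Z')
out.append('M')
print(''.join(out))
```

Execution trace: 'F' (except AttributeError) → 'Z' (finally) → 'M' (after the try/except). Output: FZM

Answer: FZM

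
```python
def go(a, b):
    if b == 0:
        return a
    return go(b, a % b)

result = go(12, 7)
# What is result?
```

go(12, 7) -> go(7, 5) -> go(5, 2) -> go(2, 1) -> go(1, 0) -> 1

Answer: 1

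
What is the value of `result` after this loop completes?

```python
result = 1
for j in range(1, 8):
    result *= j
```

7! = 5040
`result` takes the values: 1 → 2 → 6 → 24 → 120 → 720 → 5040

Answer: 5040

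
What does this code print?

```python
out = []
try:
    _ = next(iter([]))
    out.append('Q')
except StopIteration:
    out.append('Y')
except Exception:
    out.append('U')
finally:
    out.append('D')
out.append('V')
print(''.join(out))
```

Execution trace: 'Y' (except StopIteration) → 'D' (finally) → 'V' (after the try/except). Output: YDV

Answer: YDV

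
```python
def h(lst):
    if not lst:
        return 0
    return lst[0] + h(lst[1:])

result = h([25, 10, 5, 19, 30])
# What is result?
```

25 + 10 + 5 + 19 + 30 + 0 = 89

Answer: 89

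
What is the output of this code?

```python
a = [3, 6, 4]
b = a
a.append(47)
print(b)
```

Key concept: basic list aliasing.
Step by step:
`a = [3, 6, 4]` → a = [3, 6, 4]
`b = a` → b = [3, 6, 4] (same object as a)
`a.append(47)` → a = [3, 6, 4, 47] (same object as b); b = [3, 6, 4, 47] (same object as a)
`print(b)` → prints [3, 6, 4, 47]

Answer: [3, 6, 4, 47]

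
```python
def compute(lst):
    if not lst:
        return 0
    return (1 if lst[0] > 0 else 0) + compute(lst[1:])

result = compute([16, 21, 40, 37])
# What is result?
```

Count of positive elements in [16, 21, 40, 37] = 4

Answer: 4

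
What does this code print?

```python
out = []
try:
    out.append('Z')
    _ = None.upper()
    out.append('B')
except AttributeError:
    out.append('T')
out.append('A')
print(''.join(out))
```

Execution trace: 'Z' (try body) → 'T' (except AttributeError) → 'A' (after the try/except). Output: ZTA

Answer: ZTA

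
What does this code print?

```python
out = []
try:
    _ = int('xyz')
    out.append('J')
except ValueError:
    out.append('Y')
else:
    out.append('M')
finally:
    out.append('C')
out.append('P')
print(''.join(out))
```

Execution trace: 'Y' (except ValueError) → 'C' (finally) → 'P' (after the try/except). Output: YCP

Answer: YCP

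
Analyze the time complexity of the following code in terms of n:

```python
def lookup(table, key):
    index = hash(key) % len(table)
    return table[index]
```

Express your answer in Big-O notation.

This is Hash table lookup (average case). Time complexity: O(1).

Answer: O(1)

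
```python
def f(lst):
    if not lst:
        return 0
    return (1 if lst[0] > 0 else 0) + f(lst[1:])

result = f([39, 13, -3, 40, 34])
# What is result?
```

Count of positive elements in [39, 13, -3, 40, 34] = 4

Answer: 4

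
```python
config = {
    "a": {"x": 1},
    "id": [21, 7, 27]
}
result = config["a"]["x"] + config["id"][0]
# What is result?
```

Trace:
`config = { ...` → config = {'a': {'x': 1}, 'id': [21, 7, 27]}
`result = config["a"]["x"] + config["id"][0]` → result = 22
So result = 22

Answer: 22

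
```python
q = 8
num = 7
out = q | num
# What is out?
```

Trace:
`q = 8` → q = 8
`num = 7` → num = 7
`out = q | num` → out = 15
So out = 15

Answer: 15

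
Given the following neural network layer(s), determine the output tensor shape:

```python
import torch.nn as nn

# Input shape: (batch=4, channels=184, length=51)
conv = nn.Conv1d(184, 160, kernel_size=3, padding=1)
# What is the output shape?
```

Input: (4, 184, 51) -> Output: (4, 160, 51)

Answer: (4, 160, 51)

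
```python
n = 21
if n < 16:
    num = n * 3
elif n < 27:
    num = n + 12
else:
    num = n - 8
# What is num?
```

Trace:
`n = 21` → n = 21
`if n < 16: ...` → n < 16 is False, n < 27 is True → num = 33
So num = 33

Answer: 33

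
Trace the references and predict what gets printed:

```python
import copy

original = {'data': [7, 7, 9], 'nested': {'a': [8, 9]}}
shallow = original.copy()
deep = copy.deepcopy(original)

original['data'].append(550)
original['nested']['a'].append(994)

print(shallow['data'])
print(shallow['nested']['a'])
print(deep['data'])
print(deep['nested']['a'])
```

Key concept: comparing shallow vs deep copy.
Step by step:
`original = {'data': [7, 7, 9], 'nested': {'a': [8, 9]}}` → original = {'data': [7, 7, 9], 'nested': {'a': [8, 9]}}
`shallow = original.copy()` → shallow = {'data': [7, 7, 9], 'nested': {'a': [8, 9]}}
`deep = copy.deepcopy(original)` → deep = {'data': [7, 7, 9], 'nested': {'a': [8, 9]}}
`original['data'].append(550)` → original = {'data': [7, 7, 9, 550], 'nested': {'a': [8, 9]}}; shallow = {'data': [7, 7, 9, 550], 'nested': {'a': [8, 9]}}
`original['nested']['a'].append(994)` → original = {'data': [7, 7, 9, 550], 'nested': {'a': [8, 9, 994]}}; shallow = {'data': [7, 7, 9, 550], 'nested': {'a': [8, 9, 994]}}
`print(shallow['data'])` → prints [7, 7, 9, 550]
`print(shallow['nested']['a'])` → prints [8, 9, 994]
`print(deep['data'])` → prints [7, 7, 9]
`print(deep['nested']['a'])` → prints [8, 9]

Answer:
[7, 7, 9, 550]
[8, 9, 994]
[7, 7, 9]
[8, 9]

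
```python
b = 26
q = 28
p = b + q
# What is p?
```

Trace:
`b = 26` → b = 26
`q = 28` → q = 28
`p = b + q` → p = 54
So p = 54

Answer: 54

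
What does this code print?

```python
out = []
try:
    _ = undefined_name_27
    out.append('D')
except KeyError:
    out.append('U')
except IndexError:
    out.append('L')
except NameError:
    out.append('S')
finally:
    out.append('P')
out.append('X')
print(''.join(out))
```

Execution trace: 'S' (except NameError) → 'P' (finally) → 'X' (after the try/except). Output: SPX

Answer: SPX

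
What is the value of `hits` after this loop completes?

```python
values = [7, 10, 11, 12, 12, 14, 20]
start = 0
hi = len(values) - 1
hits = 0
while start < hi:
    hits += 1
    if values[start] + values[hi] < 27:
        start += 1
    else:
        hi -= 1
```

Steps to find pair summing to 27
`hits` takes the values: 0 → 1 → 2 → 3 → 4 → 5 → 6

Answer: 6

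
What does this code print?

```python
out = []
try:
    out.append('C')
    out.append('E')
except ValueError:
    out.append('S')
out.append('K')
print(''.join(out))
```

Execution trace: 'C' (try body) → 'E' (try body, no exception) → 'K' (after the try/except). Output: CEK

Answer: CEK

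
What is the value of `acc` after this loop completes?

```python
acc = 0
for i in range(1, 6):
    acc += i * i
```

Sum of squares 1² to 5² = 55
`acc` takes the values: 0 → 1 → 5 → 14 → 30 → 55

Answer: 55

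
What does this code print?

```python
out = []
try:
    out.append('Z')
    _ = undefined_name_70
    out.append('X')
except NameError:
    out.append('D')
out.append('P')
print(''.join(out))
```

Execution trace: 'Z' (try body) → 'D' (except NameError) → 'P' (after the try/except). Output: ZDP

Answer: ZDP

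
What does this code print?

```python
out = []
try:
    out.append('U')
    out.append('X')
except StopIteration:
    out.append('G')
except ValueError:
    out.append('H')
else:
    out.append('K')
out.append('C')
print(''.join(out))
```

Execution trace: 'U' (try body) → 'X' (try body, no exception) → 'K' (else) → 'C' (after the try/except). Output: UXKC

Answer: UXKC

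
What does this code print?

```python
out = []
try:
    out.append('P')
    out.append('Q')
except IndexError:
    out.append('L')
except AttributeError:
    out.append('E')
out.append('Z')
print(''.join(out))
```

Execution trace: 'P' (try body) → 'Q' (try body, no exception) → 'Z' (after the try/except). Output: PQZ

Answer: PQZ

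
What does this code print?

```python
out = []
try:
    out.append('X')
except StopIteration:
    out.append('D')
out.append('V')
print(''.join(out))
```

Execution trace: 'X' (try body, no exception) → 'V' (after the try/except). Output: XV

Answer: XV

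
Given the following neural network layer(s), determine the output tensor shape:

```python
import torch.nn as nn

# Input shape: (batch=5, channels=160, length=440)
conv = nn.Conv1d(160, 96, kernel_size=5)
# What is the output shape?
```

Input: (5, 160, 440) -> Output: (5, 96, 436)

Answer: (5, 96, 436)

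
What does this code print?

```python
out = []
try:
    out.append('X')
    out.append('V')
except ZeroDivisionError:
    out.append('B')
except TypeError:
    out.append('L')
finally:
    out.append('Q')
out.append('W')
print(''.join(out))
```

Execution trace: 'X' (try body) → 'V' (try body, no exception) → 'Q' (finally) → 'W' (after the try/except). Output: XVQW

Answer: XVQW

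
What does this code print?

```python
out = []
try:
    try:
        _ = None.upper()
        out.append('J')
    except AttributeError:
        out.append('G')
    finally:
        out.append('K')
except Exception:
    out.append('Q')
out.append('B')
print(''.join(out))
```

Execution trace: 'G' (inner except AttributeError) → 'K' (inner finally) → 'B' (after the try/except). Output: GKB

Answer: GKB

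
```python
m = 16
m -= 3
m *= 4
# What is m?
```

Trace:
`m = 16` → m = 16
`m -= 3` → m = 13
`m *= 4` → m = 52
So m = 52

Answer: 52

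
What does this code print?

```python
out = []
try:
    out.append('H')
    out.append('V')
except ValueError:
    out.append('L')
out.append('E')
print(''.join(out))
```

Execution trace: 'H' (try body) → 'V' (try body, no exception) → 'E' (after the try/except). Output: HVE

Answer: HVE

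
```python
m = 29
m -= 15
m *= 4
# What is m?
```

Trace:
`m = 29` → m = 29
`m -= 15` → m = 14
`m *= 4` → m = 56
So m = 56

Answer: 56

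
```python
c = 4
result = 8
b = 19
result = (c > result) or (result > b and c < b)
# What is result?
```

Trace:
`c = 4` → c = 4
`result = 8` → result = 8
`b = 19` → b = 19
`result = (c > result) or (result > b and c < b)` → result = False
So result = False

Answer: False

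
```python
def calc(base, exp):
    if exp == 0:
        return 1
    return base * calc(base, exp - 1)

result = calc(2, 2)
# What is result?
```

calc(2, 2) = 2 * 2 = 4

Answer: 4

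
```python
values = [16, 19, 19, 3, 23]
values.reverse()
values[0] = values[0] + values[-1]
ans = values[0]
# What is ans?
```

Trace:
`values = [16, 19, 19, 3, 23]` → values = [16, 19, 19, 3, 23]
`values.reverse()` → values = [23, 3, 19, 19, 16]
`values[0] = values[0] + values[-1]` → values = [39, 3, 19, 19, 16]
`ans = values[0]` → ans = 39
So ans = 39

Answer: 39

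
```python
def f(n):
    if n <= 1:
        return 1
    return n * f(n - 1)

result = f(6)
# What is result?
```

f(6) = 6 * 5 * 4 * 3 * 2 * 1 = 720

Answer: 720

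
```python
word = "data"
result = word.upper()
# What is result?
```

Trace:
`word = "data"` → word = 'data'
`result = word.upper()` → result = 'DATA'
So result = 'DATA'

Answer: 'DATA'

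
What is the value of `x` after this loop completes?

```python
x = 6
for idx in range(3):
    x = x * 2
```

Multiply by 2, 3 times: 6 * 2^3 = 48
`x` takes the values: 6 → 12 → 24 → 48

Answer: 48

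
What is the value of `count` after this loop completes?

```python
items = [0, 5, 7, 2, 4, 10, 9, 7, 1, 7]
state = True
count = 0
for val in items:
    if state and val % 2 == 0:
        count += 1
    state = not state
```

Count even values at even positions
`count` takes the values: 0 → 1 → 2

Answer: 2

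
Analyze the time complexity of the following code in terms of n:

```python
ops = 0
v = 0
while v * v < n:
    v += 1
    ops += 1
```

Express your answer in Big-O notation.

Each loop level contributes: √n. Multiplying the contributions gives O(√n).

Answer: O(√n)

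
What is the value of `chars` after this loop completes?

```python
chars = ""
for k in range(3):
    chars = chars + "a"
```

Repeat 'a' 3 times
`chars` takes the values: "" → "a" → "aa" → "aaa"

Answer: "aaa"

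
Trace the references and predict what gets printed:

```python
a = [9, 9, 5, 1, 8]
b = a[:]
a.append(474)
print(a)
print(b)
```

Key concept: slice [:] creates copy.
Step by step:
`a = [9, 9, 5, 1, 8]` → a = [9, 9, 5, 1, 8]
`b = a[:]` → b = [9, 9, 5, 1, 8]
`a.append(474)` → a = [9, 9, 5, 1, 8, 474]
`print(a)` → prints [9, 9, 5, 1, 8, 474]
`print(b)` → prints [9, 9, 5, 1, 8]

Answer:
[9, 9, 5, 1, 8, 474]
[9, 9, 5, 1, 8]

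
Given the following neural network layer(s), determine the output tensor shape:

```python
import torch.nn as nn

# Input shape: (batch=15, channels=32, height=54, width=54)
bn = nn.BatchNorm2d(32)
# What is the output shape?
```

Input: (15, 32, 54, 54) -> Output: (15, 32, 54, 54)

Answer: (15, 32, 54, 54)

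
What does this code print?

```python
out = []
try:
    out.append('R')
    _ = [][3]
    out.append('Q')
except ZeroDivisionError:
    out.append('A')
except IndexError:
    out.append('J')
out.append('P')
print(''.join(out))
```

Execution trace: 'R' (try body) → 'J' (except IndexError) → 'P' (after the try/except). Output: RJP

Answer: RJP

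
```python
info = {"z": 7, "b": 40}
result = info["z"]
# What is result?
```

Trace:
`info = {"z": 7, "b": 40}` → info = {'z': 7, 'b': 40}
`result = info["z"]` → result = 7
So result = 7

Answer: 7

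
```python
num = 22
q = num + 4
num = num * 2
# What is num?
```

Trace:
`num = 22` → num = 22
`q = num + 4` → q = 26
`num = num * 2` → num = 44
So num = 44

Answer: 44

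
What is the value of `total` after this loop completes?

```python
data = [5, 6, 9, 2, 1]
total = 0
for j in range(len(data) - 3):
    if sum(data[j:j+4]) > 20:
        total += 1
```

Count windows with sum > 20
`total` takes the values: 0 → 1

Answer: 1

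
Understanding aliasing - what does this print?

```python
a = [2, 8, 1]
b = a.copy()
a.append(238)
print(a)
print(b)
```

Key concept: list.copy() creates independent copy.
Step by step:
`a = [2, 8, 1]` → a = [2, 8, 1]
`b = a.copy()` → b = [2, 8, 1]
`a.append(238)` → a = [2, 8, 1, 238]
`print(a)` → prints [2, 8, 1, 238]
`print(b)` → prints [2, 8, 1]

Answer:
[2, 8, 1, 238]
[2, 8, 1]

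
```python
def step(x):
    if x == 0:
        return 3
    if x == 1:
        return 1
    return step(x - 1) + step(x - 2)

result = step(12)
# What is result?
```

Build up from base cases: step(0)=3, step(1)=1, step(2)=4, step(3)=5, step(4)=9, step(5)=14, step(6)=23, ..., step(12)=411

Answer: 411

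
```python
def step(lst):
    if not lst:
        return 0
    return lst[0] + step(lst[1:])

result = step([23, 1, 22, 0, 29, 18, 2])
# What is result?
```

23 + 1 + 22 + 0 + 29 + 18 + 2 + 0 = 95

Answer: 95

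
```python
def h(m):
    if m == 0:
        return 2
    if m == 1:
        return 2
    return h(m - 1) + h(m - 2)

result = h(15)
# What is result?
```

Build up from base cases: h(0)=2, h(1)=2, h(2)=4, h(3)=6, h(4)=10, h(5)=16, h(6)=26, ..., h(15)=1974

Answer: 1974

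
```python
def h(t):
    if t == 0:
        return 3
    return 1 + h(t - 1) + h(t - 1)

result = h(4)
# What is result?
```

h(t) = 1 + 2·h(t-1), h(0)=3. Closed form: (3+1)·2^4 - 1 = 63.

Answer: 63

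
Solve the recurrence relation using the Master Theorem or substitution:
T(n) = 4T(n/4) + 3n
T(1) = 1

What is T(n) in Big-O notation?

By Master Theorem: a=4, b=4, f(n)=3n. Since log_4(4) = 1 and f(n) = Θ(n^1), Case 2 applies. T(n) = O(n log n).

Answer: O(n log n)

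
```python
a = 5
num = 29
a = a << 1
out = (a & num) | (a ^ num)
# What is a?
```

Trace:
`a = 5` → a = 5
`num = 29` → num = 29
`a = a << 1` → a = 10
`out = (a & num) | (a ^ num)` → out = 31
So a = 10

Answer: 10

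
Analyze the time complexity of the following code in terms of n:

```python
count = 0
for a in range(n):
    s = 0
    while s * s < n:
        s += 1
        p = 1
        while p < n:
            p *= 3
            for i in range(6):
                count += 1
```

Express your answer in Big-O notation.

Each loop level contributes: n × √n × log n × 1. Multiplying the contributions gives O(n√n log n).

Answer: O(n√n log n)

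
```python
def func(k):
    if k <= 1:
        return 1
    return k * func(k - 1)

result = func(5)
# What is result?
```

func(5) = 5 * 4 * 3 * 2 * 1 = 120

Answer: 120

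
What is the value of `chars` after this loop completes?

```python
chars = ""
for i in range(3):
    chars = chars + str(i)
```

Concatenate digits 0 to 2
`chars` takes the values: "" → "0" → "01" → "012"

Answer: "012"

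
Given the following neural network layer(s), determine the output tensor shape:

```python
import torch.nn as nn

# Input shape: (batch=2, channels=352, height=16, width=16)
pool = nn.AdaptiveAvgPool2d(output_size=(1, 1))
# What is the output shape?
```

Input: (2, 352, 16, 16) -> Output: (2, 352, 1, 1)

Answer: (2, 352, 1, 1)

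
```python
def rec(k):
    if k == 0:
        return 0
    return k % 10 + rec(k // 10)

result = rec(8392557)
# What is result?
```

Sum of digits of 8392557: 7 + 5 + 5 + 2 + 9 + 3 + 8 = 39

Answer: 39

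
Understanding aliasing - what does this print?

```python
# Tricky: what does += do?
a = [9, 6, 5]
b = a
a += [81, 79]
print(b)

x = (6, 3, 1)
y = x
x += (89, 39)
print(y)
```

Key concept: += behavior differs for mutable vs immutable.
Step by step:
`a = [9, 6, 5]` → a = [9, 6, 5]
`b = a` → b = [9, 6, 5] (same object as a)
`a += [81, 79]` → a = [9, 6, 5, 81, 79] (same object as b); b = [9, 6, 5, 81, 79] (same object as a)
`print(b)` → prints [9, 6, 5, 81, 79]
`x = (6, 3, 1)` → x = (6, 3, 1)
`y = x` → y = (6, 3, 1)
`x += (89, 39)` → x = (6, 3, 1, 89, 39)
`print(y)` → prints (6, 3, 1)

Answer:
[9, 6, 5, 81, 79]
(6, 3, 1)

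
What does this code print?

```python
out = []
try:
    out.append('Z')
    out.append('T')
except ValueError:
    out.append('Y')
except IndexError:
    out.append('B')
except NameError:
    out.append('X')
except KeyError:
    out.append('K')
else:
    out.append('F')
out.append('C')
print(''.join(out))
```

Execution trace: 'Z' (try body) → 'T' (try body, no exception) → 'F' (else) → 'C' (after the try/except). Output: ZTFC

Answer: ZTFC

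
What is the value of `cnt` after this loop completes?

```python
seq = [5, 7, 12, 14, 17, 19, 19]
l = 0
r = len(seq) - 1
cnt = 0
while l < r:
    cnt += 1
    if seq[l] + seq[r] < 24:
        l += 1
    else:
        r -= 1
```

Steps to find pair summing to 24
`cnt` takes the values: 0 → 1 → 2 → 3 → 4 → 5 → 6

Answer: 6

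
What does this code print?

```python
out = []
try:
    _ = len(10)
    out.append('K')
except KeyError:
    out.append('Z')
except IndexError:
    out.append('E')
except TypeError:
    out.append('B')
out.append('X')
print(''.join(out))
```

Execution trace: 'B' (except TypeError) → 'X' (after the try/except). Output: BX

Answer: BX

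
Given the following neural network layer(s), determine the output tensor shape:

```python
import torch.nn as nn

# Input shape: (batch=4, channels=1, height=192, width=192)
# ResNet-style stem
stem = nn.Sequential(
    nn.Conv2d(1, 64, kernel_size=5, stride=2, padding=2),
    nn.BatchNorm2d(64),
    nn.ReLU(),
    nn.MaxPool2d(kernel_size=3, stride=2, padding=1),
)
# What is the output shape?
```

Input: (4, 1, 192, 192) -> after Conv2d 5x5 stride=2: (4, 64, 96, 96) -> Output: (4, 64, 48, 48)

Answer: (4, 64, 48, 48)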